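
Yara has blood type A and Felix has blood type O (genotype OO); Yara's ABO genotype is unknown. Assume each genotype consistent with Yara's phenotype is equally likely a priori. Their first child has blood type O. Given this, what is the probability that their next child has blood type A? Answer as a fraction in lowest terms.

Possible genotypes: Yara ∈ {AA, AO}; Felix ∈ {OO}.
Weight each parental genotype pair by prior × P(type-O child):
  AO × OO: posterior weight 1; P(next child type A) = 1/2.
Weighted sum = 1/2.

1/2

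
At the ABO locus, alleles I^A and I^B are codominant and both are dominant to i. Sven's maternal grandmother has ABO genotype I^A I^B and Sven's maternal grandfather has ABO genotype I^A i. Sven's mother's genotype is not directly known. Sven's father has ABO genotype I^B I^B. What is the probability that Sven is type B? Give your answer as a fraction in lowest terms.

Sven's mother's ABO genotype from I^A I^B × I^A i: 1/4 I^A I^A, 1/4 I^A I^B, 1/4 I^A i, 1/4 I^B i.
Crossing each possibility with the father I^B I^B and summing P(type B): 1/4·0 + 1/4·1/2 + 1/4·1/2 + 1/4·1 = 1/2.

1/2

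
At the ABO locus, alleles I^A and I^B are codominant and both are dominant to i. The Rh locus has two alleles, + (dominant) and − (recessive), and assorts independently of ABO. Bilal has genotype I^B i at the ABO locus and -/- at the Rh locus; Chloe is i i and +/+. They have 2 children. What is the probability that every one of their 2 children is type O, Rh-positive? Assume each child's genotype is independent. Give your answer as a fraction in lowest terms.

1/4

ABO cross I^B i × i i → 1/2 O, 1/2 B.
Rh cross -/- × +/+ → 1 Rh+; so P(type O, Rh-positive) = 1/2 × 1 = 1/2 per child.
All 2 independent: (1/2)^2 = 1/4.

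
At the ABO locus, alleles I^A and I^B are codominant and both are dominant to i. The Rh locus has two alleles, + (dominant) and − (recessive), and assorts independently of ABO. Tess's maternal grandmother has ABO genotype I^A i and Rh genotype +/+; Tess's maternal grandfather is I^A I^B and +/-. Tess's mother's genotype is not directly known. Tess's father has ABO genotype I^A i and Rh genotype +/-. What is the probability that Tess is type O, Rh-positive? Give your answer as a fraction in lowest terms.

Tess's mother's ABO genotype from I^A i × I^A I^B: 1/4 I^A I^A, 1/4 I^A I^B, 1/4 I^A i, 1/4 I^B i.
Crossing each possibility with the father I^A i and summing P(type O): 1/4·0 + 1/4·0 + 1/4·1/4 + 1/4·1/4 = 1/8.
Similarly for Rh via the mother's Rh distribution: P(Rh+) = 7/8.
Independent loci: 1/8 × 7/8 = 7/64.

7/64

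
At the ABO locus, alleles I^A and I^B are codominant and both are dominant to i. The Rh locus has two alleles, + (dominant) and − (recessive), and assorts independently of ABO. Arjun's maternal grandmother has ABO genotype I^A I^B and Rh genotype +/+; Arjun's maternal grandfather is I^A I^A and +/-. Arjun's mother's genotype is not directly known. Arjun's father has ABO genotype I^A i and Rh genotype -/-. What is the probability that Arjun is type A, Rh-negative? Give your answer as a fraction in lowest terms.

Arjun's mother's ABO genotype from I^A I^B × I^A I^A: 1/2 I^A I^A, 1/2 I^A I^B.
Crossing each possibility with the father I^A i and summing P(type A): 1/2·1 + 1/2·1/2 = 3/4.
Similarly for Rh via the mother's Rh distribution: P(Rh-) = 1/4.
Independent loci: 3/4 × 1/4 = 3/16.

3/16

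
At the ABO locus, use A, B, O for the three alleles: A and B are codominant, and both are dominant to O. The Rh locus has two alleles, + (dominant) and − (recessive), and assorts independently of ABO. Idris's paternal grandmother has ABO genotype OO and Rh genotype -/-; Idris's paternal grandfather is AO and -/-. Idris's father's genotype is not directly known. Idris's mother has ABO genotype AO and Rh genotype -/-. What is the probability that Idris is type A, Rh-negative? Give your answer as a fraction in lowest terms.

Idris's father's ABO genotype from OO × AO: 1/2 AO, 1/2 OO.
Crossing each possibility with the mother AO and summing P(type A): 1/2·3/4 + 1/2·1/2 = 5/8.
Similarly for Rh via the father's Rh distribution: P(Rh-) = 1.
Independent loci: 5/8 × 1 = 5/8.

5/8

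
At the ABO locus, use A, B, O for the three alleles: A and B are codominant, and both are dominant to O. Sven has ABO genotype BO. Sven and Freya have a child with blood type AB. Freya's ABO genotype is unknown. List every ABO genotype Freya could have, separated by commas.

AA, AB, AO

For each candidate genotype of Freya, check whether crossing it with BO can produce every observed child phenotype.
  AA → possible child types {A, AB} ✓
  AB → possible child types {A, B, AB} ✓
  AO → possible child types {O, A, B, AB} ✓
  BB → possible child types {B} ✗
  BO → possible child types {O, B} ✗
  OO → possible child types {O, B} ✗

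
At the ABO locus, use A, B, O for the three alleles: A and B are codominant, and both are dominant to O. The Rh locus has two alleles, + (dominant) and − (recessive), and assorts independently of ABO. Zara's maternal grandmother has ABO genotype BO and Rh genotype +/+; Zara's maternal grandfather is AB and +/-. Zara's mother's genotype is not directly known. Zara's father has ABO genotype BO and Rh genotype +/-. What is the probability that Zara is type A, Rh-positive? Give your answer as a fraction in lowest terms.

7/64

Zara's mother's ABO genotype from BO × AB: 1/4 AB, 1/4 AO, 1/4 BB, 1/4 BO.
Crossing each possibility with the father BO and summing P(type A): 1/4·1/4 + 1/4·1/4 + 1/4·0 + 1/4·0 = 1/8.
Similarly for Rh via the mother's Rh distribution: P(Rh+) = 7/8.
Independent loci: 1/8 × 7/8 = 7/64.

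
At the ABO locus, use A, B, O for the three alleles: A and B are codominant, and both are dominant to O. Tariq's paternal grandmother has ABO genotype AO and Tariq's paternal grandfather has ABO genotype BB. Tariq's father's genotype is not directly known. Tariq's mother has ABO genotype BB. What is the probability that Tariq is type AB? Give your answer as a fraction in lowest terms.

1/4

Tariq's father's ABO genotype from AO × BB: 1/2 AB, 1/2 BO.
Crossing each possibility with the mother BB and summing P(type AB): 1/2·1/2 + 1/2·0 = 1/4.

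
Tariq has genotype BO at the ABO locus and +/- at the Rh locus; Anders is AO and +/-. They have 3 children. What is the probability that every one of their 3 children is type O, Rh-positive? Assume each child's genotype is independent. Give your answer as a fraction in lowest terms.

ABO cross BO × AO → 1/4 O, 1/4 A, 1/4 B, 1/4 AB.
Rh cross +/- × +/- → 3/4 Rh+, 1/4 Rh-; so P(type O, Rh-positive) = 1/4 × 3/4 = 3/16 per child.
All 3 independent: (3/16)^3 = 27/4096.

27/4096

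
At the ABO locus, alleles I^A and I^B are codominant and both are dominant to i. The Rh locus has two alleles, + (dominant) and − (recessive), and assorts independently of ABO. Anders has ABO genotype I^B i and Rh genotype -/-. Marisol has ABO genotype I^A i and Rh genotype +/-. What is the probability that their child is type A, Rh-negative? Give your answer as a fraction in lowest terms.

1/8

ABO cross I^B i × I^A i → offspring phenotypes: 1/4 O, 1/4 A, 1/4 B, 1/4 AB.
Rh cross -/- × +/- → 1/2 Rh+, 1/2 Rh-.
Independent loci: P(type A, Rh-negative) = 1/4 × 1/2 = 1/8.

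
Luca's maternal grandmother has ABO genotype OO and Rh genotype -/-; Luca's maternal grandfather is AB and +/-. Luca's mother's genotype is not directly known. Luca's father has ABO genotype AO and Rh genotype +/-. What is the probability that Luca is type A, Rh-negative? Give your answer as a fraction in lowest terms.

Luca's mother's ABO genotype from OO × AB: 1/2 AO, 1/2 BO.
Crossing each possibility with the father AO and summing P(type A): 1/2·3/4 + 1/2·1/4 = 1/2.
Similarly for Rh via the mother's Rh distribution: P(Rh-) = 3/8.
Independent loci: 1/2 × 3/8 = 3/16.

3/16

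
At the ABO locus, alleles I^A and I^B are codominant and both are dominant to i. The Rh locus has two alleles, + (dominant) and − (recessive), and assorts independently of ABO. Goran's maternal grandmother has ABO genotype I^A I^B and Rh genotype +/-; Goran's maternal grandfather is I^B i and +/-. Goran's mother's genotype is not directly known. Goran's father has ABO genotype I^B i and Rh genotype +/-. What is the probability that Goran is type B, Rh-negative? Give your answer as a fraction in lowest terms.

Goran's mother's ABO genotype from I^A I^B × I^B i: 1/4 I^A I^B, 1/4 I^A i, 1/4 I^B I^B, 1/4 I^B i.
Crossing each possibility with the father I^B i and summing P(type B): 1/4·1/2 + 1/4·1/4 + 1/4·1 + 1/4·3/4 = 5/8.
Similarly for Rh via the mother's Rh distribution: P(Rh-) = 1/4.
Independent loci: 5/8 × 1/4 = 5/32.

5/32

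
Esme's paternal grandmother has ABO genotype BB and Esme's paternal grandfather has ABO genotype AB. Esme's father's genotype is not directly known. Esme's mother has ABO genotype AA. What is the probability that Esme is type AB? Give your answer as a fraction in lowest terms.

3/4

Esme's father's ABO genotype from BB × AB: 1/2 AB, 1/2 BB.
Crossing each possibility with the mother AA and summing P(type AB): 1/2·1/2 + 1/2·1 = 3/4.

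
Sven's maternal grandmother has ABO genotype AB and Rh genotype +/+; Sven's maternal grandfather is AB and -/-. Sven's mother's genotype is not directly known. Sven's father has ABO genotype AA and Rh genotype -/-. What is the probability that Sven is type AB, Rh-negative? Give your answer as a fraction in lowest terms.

Sven's mother's ABO genotype from AB × AB: 1/4 AA, 1/2 AB, 1/4 BB.
Crossing each possibility with the father AA and summing P(type AB): 1/4·0 + 1/2·1/2 + 1/4·1 = 1/2.
Similarly for Rh via the mother's Rh distribution: P(Rh-) = 1/2.
Independent loci: 1/2 × 1/2 = 1/4.

1/4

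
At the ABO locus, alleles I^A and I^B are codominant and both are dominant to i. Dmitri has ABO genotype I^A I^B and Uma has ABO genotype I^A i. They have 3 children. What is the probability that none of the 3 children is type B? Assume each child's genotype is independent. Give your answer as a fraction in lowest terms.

ABO cross I^A I^B × I^A i → 1/2 A, 1/4 B, 1/4 AB.
So P(type B) = 1/4 per child.
P(not type B) = 3/4 for one child; (3/4)^3 = 27/64.

27/64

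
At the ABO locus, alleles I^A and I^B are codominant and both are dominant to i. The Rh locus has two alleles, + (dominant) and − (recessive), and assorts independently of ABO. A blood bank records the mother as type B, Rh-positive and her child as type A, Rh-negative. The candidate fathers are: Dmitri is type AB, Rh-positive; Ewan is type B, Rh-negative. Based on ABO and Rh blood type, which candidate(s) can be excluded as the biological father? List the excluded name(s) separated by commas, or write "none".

Ewan

A candidate is excluded only if no genotype consistent with his phenotype could produce a type A, Rh-negative child with a type B, Rh-positive mother.
Ewan (type B, Rh-): no genotype consistent with that phenotype can produce a type-A Rh- child with a type-B mother.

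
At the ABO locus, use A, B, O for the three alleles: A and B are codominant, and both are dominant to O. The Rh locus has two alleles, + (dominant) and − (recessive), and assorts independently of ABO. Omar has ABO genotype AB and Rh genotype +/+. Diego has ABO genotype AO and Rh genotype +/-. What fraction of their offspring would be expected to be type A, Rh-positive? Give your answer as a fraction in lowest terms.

1/2

ABO cross AB × AO → offspring phenotypes: 1/2 A, 1/4 B, 1/4 AB.
Rh cross +/+ × +/- → 1 Rh+.
Independent loci: P(type A, Rh-positive) = 1/2 × 1 = 1/2.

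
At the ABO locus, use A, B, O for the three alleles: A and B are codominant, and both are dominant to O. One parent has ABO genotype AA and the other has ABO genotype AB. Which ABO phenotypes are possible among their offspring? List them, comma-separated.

A, AB

Gametes from AA × AB give offspring ABO genotypes AA, AB, i.e. phenotypes A, AB.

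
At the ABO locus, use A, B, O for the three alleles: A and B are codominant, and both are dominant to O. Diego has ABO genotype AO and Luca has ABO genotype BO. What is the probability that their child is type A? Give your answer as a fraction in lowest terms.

ABO cross AO × BO → offspring phenotypes: 1/4 O, 1/4 A, 1/4 B, 1/4 AB.
So P(type A) = 1/4.

1/4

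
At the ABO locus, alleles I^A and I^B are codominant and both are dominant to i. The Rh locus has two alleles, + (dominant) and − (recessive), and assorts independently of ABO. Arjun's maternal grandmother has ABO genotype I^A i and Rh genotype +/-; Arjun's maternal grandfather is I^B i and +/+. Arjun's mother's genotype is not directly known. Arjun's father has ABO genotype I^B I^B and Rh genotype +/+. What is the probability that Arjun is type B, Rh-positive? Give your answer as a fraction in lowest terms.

Arjun's mother's ABO genotype from I^A i × I^B i: 1/4 I^A I^B, 1/4 I^A i, 1/4 I^B i, 1/4 i i.
Crossing each possibility with the father I^B I^B and summing P(type B): 1/4·1/2 + 1/4·1/2 + 1/4·1 + 1/4·1 = 3/4.
Similarly for Rh via the mother's Rh distribution: P(Rh+) = 1.
Independent loci: 3/4 × 1 = 3/4.

3/4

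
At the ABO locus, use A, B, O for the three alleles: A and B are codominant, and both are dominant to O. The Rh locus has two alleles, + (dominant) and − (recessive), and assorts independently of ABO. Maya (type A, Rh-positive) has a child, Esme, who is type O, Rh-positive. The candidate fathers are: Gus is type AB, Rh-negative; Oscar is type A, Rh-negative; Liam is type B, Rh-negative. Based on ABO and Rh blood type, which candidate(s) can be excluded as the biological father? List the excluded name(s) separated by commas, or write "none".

A candidate is excluded only if no genotype consistent with his phenotype could produce a type O, Rh-positive child with a type A, Rh-positive mother.
Gus (type AB, Rh-): no genotype consistent with that phenotype can produce a type-O Rh+ child with a type-A mother.

Gus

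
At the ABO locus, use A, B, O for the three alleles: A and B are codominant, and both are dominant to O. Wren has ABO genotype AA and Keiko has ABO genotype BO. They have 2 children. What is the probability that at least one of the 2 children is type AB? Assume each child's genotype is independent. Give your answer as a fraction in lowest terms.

ABO cross AA × BO → 1/2 A, 1/2 AB.
So P(type AB) = 1/2 per child.
P(none) = (1/2)^2 = 1/4; P(at least one) = 1 − 1/4 = 3/4.

3/4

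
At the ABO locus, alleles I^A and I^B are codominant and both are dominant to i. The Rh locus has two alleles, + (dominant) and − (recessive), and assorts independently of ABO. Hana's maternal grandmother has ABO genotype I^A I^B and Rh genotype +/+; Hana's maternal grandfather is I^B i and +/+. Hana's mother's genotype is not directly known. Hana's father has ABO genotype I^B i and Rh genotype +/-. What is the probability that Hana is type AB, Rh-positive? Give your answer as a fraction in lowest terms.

Hana's mother's ABO genotype from I^A I^B × I^B i: 1/4 I^A I^B, 1/4 I^A i, 1/4 I^B I^B, 1/4 I^B i.
Crossing each possibility with the father I^B i and summing P(type AB): 1/4·1/4 + 1/4·1/4 + 1/4·0 + 1/4·0 = 1/8.
Similarly for Rh via the mother's Rh distribution: P(Rh+) = 1.
Independent loci: 1/8 × 1 = 1/8.

1/8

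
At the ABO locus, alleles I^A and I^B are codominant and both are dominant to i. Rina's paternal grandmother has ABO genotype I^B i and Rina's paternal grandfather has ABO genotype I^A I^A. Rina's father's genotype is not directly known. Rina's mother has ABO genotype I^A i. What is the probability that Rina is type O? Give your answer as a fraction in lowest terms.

1/8

Rina's father's ABO genotype from I^B i × I^A I^A: 1/2 I^A I^B, 1/2 I^A i.
Crossing each possibility with the mother I^A i and summing P(type O): 1/2·0 + 1/2·1/4 = 1/8.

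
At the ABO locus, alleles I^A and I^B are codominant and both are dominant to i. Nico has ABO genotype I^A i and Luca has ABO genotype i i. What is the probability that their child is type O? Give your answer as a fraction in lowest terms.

ABO cross I^A i × i i → offspring phenotypes: 1/2 O, 1/2 A.
So P(type O) = 1/2.

1/2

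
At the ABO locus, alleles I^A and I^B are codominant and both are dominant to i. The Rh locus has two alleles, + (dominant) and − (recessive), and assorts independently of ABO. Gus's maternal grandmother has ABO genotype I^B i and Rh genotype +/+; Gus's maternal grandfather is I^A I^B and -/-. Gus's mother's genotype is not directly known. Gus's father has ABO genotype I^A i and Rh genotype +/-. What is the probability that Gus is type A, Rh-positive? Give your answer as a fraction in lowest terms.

Gus's mother's ABO genotype from I^B i × I^A I^B: 1/4 I^A I^B, 1/4 I^A i, 1/4 I^B I^B, 1/4 I^B i.
Crossing each possibility with the father I^A i and summing P(type A): 1/4·1/2 + 1/4·3/4 + 1/4·0 + 1/4·1/4 = 3/8.
Similarly for Rh via the mother's Rh distribution: P(Rh+) = 3/4.
Independent loci: 3/8 × 3/4 = 9/32.

9/32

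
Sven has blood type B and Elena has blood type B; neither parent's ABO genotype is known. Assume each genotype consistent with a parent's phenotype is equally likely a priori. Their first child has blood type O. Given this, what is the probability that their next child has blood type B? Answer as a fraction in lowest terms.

Possible genotypes: Sven ∈ {BB, BO}; Elena ∈ {BB, BO}.
Weight each parental genotype pair by prior × P(type-O child):
  BO × BO: posterior weight 1; P(next child type B) = 3/4.
Weighted sum = 3/4.

3/4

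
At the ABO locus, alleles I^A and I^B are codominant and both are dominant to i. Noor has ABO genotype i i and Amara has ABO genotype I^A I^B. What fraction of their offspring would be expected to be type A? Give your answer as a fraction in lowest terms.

1/2

ABO cross i i × I^A I^B → offspring phenotypes: 1/2 A, 1/2 B.
So P(type A) = 1/2.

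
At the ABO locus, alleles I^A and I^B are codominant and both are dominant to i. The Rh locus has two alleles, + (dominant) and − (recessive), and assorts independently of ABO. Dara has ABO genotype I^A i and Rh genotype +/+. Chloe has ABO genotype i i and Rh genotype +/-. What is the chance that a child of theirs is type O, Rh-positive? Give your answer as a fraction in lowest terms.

ABO cross I^A i × i i → offspring phenotypes: 1/2 O, 1/2 A.
Rh cross +/+ × +/- → 1 Rh+.
Independent loci: P(type O, Rh-positive) = 1/2 × 1 = 1/2.

1/2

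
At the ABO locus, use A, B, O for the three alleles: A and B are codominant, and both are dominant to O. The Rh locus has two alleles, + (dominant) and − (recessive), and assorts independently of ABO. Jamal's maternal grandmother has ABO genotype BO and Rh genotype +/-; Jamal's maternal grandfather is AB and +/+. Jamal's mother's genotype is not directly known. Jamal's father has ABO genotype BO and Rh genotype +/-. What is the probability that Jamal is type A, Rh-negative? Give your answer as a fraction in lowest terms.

Jamal's mother's ABO genotype from BO × AB: 1/4 AB, 1/4 AO, 1/4 BB, 1/4 BO.
Crossing each possibility with the father BO and summing P(type A): 1/4·1/4 + 1/4·1/4 + 1/4·0 + 1/4·0 = 1/8.
Similarly for Rh via the mother's Rh distribution: P(Rh-) = 1/8.
Independent loci: 1/8 × 1/8 = 1/64.

1/64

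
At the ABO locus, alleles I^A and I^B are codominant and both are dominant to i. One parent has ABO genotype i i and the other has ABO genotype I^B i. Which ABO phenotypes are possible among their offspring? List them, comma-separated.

O, B

Gametes from i i × I^B i give offspring ABO genotypes I^B i, i i, i.e. phenotypes O, B.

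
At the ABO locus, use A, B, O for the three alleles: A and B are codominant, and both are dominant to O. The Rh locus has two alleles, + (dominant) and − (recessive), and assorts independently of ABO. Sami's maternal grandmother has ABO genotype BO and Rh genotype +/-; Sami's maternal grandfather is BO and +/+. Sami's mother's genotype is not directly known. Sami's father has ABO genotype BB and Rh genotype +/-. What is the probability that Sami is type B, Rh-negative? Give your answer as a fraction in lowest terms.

Sami's mother's ABO genotype from BO × BO: 1/4 BB, 1/2 BO, 1/4 OO.
Crossing each possibility with the father BB and summing P(type B): 1/4·1 + 1/2·1 + 1/4·1 = 1.
Similarly for Rh via the mother's Rh distribution: P(Rh-) = 1/8.
Independent loci: 1 × 1/8 = 1/8.

1/8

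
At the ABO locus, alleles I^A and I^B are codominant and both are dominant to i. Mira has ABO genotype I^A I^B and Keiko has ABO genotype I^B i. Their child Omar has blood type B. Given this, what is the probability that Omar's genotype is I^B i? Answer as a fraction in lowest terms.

1/2

Cross I^A I^B × I^B i → 1/4 I^A I^B, 1/4 I^A i, 1/4 I^B I^B, 1/4 I^B i.
Type-B genotypes among offspring: I^B I^B (1/4), I^B i (1/4); total 1/2.
P(I^B i | type B) = (1/4) / (1/2) = 1/2.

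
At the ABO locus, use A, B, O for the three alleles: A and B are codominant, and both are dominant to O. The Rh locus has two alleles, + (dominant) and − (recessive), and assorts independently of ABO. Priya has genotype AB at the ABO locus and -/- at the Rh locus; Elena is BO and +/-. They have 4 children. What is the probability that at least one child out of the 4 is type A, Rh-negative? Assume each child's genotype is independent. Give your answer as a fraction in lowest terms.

ABO cross AB × BO → 1/4 A, 1/2 B, 1/4 AB.
Rh cross -/- × +/- → 1/2 Rh+, 1/2 Rh-; so P(type A, Rh-negative) = 1/4 × 1/2 = 1/8 per child.
P(none) = (7/8)^4 = 2401/4096; P(at least one) = 1 − 2401/4096 = 1695/4096.

1695/4096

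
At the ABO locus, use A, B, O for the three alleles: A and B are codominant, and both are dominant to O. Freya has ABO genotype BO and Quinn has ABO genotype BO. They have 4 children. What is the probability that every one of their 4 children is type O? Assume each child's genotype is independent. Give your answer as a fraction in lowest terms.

1/256

ABO cross BO × BO → 1/4 O, 3/4 B.
So P(type O) = 1/4 per child.
All 4 independent: (1/4)^4 = 1/256.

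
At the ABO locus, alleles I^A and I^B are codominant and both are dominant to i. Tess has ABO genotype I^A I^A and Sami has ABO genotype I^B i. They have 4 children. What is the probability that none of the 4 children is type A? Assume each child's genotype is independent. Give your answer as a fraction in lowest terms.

ABO cross I^A I^A × I^B i → 1/2 A, 1/2 AB.
So P(type A) = 1/2 per child.
P(not type A) = 1/2 for one child; (1/2)^4 = 1/16.

1/16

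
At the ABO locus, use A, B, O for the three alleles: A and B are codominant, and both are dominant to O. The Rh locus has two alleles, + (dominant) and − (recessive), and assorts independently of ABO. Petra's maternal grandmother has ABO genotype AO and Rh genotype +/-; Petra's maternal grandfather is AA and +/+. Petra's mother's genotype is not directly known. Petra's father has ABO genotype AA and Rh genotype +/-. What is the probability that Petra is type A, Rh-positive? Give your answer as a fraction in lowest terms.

Petra's mother's ABO genotype from AO × AA: 1/2 AA, 1/2 AO.
Crossing each possibility with the father AA and summing P(type A): 1/2·1 + 1/2·1 = 1.
Similarly for Rh via the mother's Rh distribution: P(Rh+) = 7/8.
Independent loci: 1 × 7/8 = 7/8.

7/8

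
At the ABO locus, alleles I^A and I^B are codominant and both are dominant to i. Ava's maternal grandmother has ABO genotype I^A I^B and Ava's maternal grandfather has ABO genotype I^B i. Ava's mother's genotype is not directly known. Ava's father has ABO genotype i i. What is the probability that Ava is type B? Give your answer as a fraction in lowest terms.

Ava's mother's ABO genotype from I^A I^B × I^B i: 1/4 I^A I^B, 1/4 I^A i, 1/4 I^B I^B, 1/4 I^B i.
Crossing each possibility with the father i i and summing P(type B): 1/4·1/2 + 1/4·0 + 1/4·1 + 1/4·1/2 = 1/2.

1/2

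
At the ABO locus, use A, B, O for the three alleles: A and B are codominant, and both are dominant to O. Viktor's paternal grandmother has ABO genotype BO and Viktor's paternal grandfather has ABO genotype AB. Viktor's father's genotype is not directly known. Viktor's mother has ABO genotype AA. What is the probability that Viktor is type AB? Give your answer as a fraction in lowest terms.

1/2

Viktor's father's ABO genotype from BO × AB: 1/4 AB, 1/4 AO, 1/4 BB, 1/4 BO.
Crossing each possibility with the mother AA and summing P(type AB): 1/4·1/2 + 1/4·0 + 1/4·1 + 1/4·1/2 = 1/2.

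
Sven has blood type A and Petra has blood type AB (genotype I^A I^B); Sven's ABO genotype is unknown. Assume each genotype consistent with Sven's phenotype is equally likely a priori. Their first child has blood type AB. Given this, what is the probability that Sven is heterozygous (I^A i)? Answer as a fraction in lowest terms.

1/3

Possible genotypes: Sven ∈ {I^A I^A, I^A i}; Petra ∈ {I^A I^B}.
Weight each parental genotype pair by prior × P(type-AB child):
  I^A I^A × I^A I^B: posterior weight 2/3.
  I^A i × I^A I^B: posterior weight 1/3.
Sum the posterior weight over pairs where Sven is I^A i: 1/3.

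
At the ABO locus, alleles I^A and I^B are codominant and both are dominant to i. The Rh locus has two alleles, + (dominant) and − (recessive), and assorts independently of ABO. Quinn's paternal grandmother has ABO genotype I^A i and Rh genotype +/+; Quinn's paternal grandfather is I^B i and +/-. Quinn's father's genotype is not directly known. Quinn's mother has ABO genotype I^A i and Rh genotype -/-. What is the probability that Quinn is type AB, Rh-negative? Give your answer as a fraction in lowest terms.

1/32

Quinn's father's ABO genotype from I^A i × I^B i: 1/4 I^A I^B, 1/4 I^A i, 1/4 I^B i, 1/4 i i.
Crossing each possibility with the mother I^A i and summing P(type AB): 1/4·1/4 + 1/4·0 + 1/4·1/4 + 1/4·0 = 1/8.
Similarly for Rh via the father's Rh distribution: P(Rh-) = 1/4.
Independent loci: 1/8 × 1/4 = 1/32.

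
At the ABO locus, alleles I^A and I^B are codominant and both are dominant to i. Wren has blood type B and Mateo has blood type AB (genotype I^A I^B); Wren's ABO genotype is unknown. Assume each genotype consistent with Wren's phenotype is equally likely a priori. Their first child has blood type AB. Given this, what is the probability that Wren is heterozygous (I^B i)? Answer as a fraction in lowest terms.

1/3

Possible genotypes: Wren ∈ {I^B I^B, I^B i}; Mateo ∈ {I^A I^B}.
Weight each parental genotype pair by prior × P(type-AB child):
  I^B I^B × I^A I^B: posterior weight 2/3.
  I^B i × I^A I^B: posterior weight 1/3.
Sum the posterior weight over pairs where Wren is I^B i: 1/3.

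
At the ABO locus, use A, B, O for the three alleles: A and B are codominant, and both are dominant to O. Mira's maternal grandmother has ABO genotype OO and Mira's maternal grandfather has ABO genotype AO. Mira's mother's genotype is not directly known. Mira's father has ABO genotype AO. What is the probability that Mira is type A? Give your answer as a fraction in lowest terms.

Mira's mother's ABO genotype from OO × AO: 1/2 AO, 1/2 OO.
Crossing each possibility with the father AO and summing P(type A): 1/2·3/4 + 1/2·1/2 = 5/8.

5/8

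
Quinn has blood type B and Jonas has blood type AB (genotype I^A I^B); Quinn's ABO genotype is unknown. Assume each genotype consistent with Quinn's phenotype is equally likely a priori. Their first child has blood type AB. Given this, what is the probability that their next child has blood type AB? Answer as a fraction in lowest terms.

5/12

Possible genotypes: Quinn ∈ {I^B I^B, I^B i}; Jonas ∈ {I^A I^B}.
Weight each parental genotype pair by prior × P(type-AB child):
  I^B I^B × I^A I^B: posterior weight 2/3; P(next child type AB) = 1/2.
  I^B i × I^A I^B: posterior weight 1/3; P(next child type AB) = 1/4.
Weighted sum = 5/12.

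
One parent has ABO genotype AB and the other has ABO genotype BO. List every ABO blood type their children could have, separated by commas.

A, B, AB

Gametes from AB × BO give offspring ABO genotypes AB, AO, BB, BO, i.e. phenotypes A, B, AB.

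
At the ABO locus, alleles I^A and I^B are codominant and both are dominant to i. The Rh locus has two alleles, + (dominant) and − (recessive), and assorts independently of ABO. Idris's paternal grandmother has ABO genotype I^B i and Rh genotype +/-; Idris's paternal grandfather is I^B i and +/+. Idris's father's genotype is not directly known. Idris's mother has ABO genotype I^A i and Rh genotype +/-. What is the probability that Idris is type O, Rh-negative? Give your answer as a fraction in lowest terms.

1/32

Idris's father's ABO genotype from I^B i × I^B i: 1/4 I^B I^B, 1/2 I^B i, 1/4 i i.
Crossing each possibility with the mother I^A i and summing P(type O): 1/4·0 + 1/2·1/4 + 1/4·1/2 = 1/4.
Similarly for Rh via the father's Rh distribution: P(Rh-) = 1/8.
Independent loci: 1/4 × 1/8 = 1/32.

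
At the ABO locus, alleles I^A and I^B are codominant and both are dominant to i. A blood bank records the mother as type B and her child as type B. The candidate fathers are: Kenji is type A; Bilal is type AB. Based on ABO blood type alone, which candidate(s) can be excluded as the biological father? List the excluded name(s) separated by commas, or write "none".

none

A candidate is excluded only if no genotype consistent with his phenotype could produce a type B child with a type B mother.
Every candidate has at least one consistent genotype combination, so none can be excluded.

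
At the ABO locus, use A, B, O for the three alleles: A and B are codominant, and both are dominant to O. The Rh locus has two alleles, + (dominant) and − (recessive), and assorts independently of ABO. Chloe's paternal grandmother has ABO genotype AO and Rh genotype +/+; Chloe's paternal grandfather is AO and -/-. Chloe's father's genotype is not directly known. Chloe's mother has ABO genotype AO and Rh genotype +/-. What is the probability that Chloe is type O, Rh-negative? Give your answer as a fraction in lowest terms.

Chloe's father's ABO genotype from AO × AO: 1/4 AA, 1/2 AO, 1/4 OO.
Crossing each possibility with the mother AO and summing P(type O): 1/4·0 + 1/2·1/4 + 1/4·1/2 = 1/4.
Similarly for Rh via the father's Rh distribution: P(Rh-) = 1/4.
Independent loci: 1/4 × 1/4 = 1/16.

1/16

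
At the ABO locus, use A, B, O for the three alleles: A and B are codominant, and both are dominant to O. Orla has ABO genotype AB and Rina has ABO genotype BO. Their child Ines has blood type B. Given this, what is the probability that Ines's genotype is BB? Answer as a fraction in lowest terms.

1/2

Cross AB × BO → 1/4 AB, 1/4 AO, 1/4 BB, 1/4 BO.
Type-B genotypes among offspring: BB (1/4), BO (1/4); total 1/2.
P(BB | type B) = (1/4) / (1/2) = 1/2.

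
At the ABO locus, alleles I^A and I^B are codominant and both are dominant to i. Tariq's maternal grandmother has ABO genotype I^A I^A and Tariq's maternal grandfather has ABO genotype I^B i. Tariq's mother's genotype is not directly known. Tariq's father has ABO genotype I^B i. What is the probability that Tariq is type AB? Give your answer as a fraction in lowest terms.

Tariq's mother's ABO genotype from I^A I^A × I^B i: 1/2 I^A I^B, 1/2 I^A i.
Crossing each possibility with the father I^B i and summing P(type AB): 1/2·1/4 + 1/2·1/4 = 1/4.

1/4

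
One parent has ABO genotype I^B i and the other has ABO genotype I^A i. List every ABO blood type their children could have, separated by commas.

Gametes from I^B i × I^A i give offspring ABO genotypes I^A I^B, I^A i, I^B i, i i, i.e. phenotypes O, A, B, AB.

O, A, B, AB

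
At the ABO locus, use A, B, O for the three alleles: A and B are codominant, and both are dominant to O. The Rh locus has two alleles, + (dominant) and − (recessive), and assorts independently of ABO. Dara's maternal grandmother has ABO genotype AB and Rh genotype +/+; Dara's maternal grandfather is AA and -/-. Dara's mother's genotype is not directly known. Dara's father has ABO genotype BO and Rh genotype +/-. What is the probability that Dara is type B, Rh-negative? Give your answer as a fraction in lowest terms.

Dara's mother's ABO genotype from AB × AA: 1/2 AA, 1/2 AB.
Crossing each possibility with the father BO and summing P(type B): 1/2·0 + 1/2·1/2 = 1/4.
Similarly for Rh via the mother's Rh distribution: P(Rh-) = 1/4.
Independent loci: 1/4 × 1/4 = 1/16.

1/16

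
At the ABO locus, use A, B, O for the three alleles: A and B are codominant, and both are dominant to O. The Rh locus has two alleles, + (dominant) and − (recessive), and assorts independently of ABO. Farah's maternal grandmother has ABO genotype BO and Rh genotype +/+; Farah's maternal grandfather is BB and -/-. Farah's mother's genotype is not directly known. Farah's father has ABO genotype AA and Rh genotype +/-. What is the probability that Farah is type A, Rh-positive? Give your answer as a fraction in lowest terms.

Farah's mother's ABO genotype from BO × BB: 1/2 BB, 1/2 BO.
Crossing each possibility with the father AA and summing P(type A): 1/2·0 + 1/2·1/2 = 1/4.
Similarly for Rh via the mother's Rh distribution: P(Rh+) = 3/4.
Independent loci: 1/4 × 3/4 = 3/16.

3/16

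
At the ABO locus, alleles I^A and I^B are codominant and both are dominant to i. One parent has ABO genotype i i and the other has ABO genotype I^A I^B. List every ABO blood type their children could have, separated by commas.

A, B

Gametes from i i × I^A I^B give offspring ABO genotypes I^A i, I^B i, i.e. phenotypes A, B.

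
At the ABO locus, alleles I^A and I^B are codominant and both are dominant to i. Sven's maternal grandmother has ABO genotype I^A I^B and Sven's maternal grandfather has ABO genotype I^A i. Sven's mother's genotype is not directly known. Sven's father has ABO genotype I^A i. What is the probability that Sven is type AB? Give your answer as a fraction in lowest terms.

1/8

Sven's mother's ABO genotype from I^A I^B × I^A i: 1/4 I^A I^A, 1/4 I^A I^B, 1/4 I^A i, 1/4 I^B i.
Crossing each possibility with the father I^A i and summing P(type AB): 1/4·0 + 1/4·1/4 + 1/4·0 + 1/4·1/4 = 1/8.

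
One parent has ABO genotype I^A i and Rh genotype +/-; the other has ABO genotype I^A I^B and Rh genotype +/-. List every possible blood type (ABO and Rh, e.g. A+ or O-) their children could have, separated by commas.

A+, A-, B+, B-, AB+, AB-

Gametes from I^A i × I^A I^B give offspring ABO genotypes I^A I^A, I^A I^B, I^A i, I^B i, i.e. phenotypes A, B, AB.
Rh cross +/- × +/- → phenotypes Rh+, Rh-.
Combining independently: A+, A-, B+, B-, AB+, AB-.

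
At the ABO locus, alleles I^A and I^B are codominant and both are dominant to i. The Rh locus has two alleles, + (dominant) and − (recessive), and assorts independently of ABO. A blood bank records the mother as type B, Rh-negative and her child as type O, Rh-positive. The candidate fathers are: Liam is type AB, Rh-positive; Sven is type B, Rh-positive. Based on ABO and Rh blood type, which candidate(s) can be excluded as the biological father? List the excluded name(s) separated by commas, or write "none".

A candidate is excluded only if no genotype consistent with his phenotype could produce a type O, Rh-positive child with a type B, Rh-negative mother.
Liam (type AB, Rh+): no genotype consistent with that phenotype can produce a type-O Rh+ child with a type-B mother.

Liam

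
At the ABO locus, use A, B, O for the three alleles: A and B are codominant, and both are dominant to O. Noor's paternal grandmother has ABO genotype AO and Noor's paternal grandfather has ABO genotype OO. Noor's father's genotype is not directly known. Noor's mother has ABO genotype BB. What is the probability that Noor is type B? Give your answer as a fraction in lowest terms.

3/4

Noor's father's ABO genotype from AO × OO: 1/2 AO, 1/2 OO.
Crossing each possibility with the mother BB and summing P(type B): 1/2·1/2 + 1/2·1 = 3/4.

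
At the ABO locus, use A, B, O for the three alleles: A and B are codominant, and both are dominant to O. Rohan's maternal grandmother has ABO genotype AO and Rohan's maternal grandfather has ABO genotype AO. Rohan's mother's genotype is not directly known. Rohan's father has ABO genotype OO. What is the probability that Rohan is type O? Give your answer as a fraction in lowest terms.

1/2

Rohan's mother's ABO genotype from AO × AO: 1/4 AA, 1/2 AO, 1/4 OO.
Crossing each possibility with the father OO and summing P(type O): 1/4·0 + 1/2·1/2 + 1/4·1 = 1/2.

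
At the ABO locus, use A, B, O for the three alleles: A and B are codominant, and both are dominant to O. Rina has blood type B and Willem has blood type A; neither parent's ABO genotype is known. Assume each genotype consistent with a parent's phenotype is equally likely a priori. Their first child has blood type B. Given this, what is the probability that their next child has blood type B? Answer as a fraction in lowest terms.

5/12

Possible genotypes: Rina ∈ {BB, BO}; Willem ∈ {AA, AO}.
Weight each parental genotype pair by prior × P(type-B child):
  BB × AO: posterior weight 2/3; P(next child type B) = 1/2.
  BO × AO: posterior weight 1/3; P(next child type B) = 1/4.
Weighted sum = 5/12.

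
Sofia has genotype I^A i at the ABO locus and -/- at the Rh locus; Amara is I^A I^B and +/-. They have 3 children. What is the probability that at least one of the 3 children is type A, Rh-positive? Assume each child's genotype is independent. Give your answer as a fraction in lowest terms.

ABO cross I^A i × I^A I^B → 1/2 A, 1/4 B, 1/4 AB.
Rh cross -/- × +/- → 1/2 Rh+, 1/2 Rh-; so P(type A, Rh-positive) = 1/2 × 1/2 = 1/4 per child.
P(none) = (3/4)^3 = 27/64; P(at least one) = 1 − 27/64 = 37/64.

37/64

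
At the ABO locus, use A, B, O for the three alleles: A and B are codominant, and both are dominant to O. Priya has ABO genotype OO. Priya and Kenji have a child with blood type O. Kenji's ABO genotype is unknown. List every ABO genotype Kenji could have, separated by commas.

For each candidate genotype of Kenji, check whether crossing it with OO can produce every observed child phenotype.
  AA → possible child types {A} ✗
  AB → possible child types {A, B} ✗
  AO → possible child types {O, A} ✓
  BB → possible child types {B} ✗
  BO → possible child types {O, B} ✓
  OO → possible child types {O} ✓

AO, BO, OO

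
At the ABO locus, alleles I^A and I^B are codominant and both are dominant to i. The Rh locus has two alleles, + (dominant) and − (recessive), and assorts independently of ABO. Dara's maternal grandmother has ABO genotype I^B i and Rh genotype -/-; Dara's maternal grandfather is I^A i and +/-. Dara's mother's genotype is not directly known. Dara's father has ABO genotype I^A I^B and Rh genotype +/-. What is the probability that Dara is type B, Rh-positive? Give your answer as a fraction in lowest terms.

15/64

Dara's mother's ABO genotype from I^B i × I^A i: 1/4 I^A I^B, 1/4 I^A i, 1/4 I^B i, 1/4 i i.
Crossing each possibility with the father I^A I^B and summing P(type B): 1/4·1/4 + 1/4·1/4 + 1/4·1/2 + 1/4·1/2 = 3/8.
Similarly for Rh via the mother's Rh distribution: P(Rh+) = 5/8.
Independent loci: 3/8 × 5/8 = 15/64.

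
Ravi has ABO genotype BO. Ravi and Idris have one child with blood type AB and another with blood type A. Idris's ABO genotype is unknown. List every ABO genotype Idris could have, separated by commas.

AA, AB, AO

For each candidate genotype of Idris, check whether crossing it with BO can produce every observed child phenotype.
  AA → possible child types {A, AB} ✓
  AB → possible child types {A, B, AB} ✓
  AO → possible child types {O, A, B, AB} ✓
  BB → possible child types {B} ✗
  BO → possible child types {O, B} ✗
  OO → possible child types {O, B} ✗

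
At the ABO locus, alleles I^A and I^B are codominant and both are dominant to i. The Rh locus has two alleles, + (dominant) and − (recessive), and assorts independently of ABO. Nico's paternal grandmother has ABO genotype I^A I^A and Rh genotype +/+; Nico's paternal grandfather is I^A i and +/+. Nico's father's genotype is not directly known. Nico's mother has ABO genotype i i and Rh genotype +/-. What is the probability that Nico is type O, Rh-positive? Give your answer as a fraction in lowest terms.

1/4

Nico's father's ABO genotype from I^A I^A × I^A i: 1/2 I^A I^A, 1/2 I^A i.
Crossing each possibility with the mother i i and summing P(type O): 1/2·0 + 1/2·1/2 = 1/4.
Similarly for Rh via the father's Rh distribution: P(Rh+) = 1.
Independent loci: 1/4 × 1 = 1/4.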